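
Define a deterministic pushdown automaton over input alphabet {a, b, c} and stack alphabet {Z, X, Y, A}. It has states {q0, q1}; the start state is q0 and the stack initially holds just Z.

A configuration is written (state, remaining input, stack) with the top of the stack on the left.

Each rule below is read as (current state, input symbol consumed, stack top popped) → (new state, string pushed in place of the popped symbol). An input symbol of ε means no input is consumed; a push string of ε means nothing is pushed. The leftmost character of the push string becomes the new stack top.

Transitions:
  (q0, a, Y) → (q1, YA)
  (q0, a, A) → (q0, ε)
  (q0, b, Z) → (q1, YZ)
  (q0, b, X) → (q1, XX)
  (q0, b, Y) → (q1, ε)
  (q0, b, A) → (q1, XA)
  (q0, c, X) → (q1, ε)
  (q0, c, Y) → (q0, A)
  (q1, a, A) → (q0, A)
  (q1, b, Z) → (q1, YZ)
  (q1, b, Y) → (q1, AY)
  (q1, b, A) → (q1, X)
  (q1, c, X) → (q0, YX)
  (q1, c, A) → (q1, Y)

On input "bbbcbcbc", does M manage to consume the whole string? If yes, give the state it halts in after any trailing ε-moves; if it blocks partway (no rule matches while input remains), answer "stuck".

q0

(q0, bbbcbcbc, Z)
  read b, top Z: go to q1, push YZ → (q1, bbcbcbc, YZ)
  read b, top Y: go to q1, push AY → (q1, bcbcbc, AYZ)
  read b, top A: go to q1, push X → (q1, cbcbc, XYZ)
  read c, top X: go to q0, push YX → (q0, bcbc, YXYZ)
  read b, top Y: go to q1, push ε → (q1, cbc, XYZ)
  read c, top X: go to q0, push YX → (q0, bc, YXYZ)
  read b, top Y: go to q1, push ε → (q1, c, XYZ)
  read c, top X: go to q0, push YX → (q0, ε, YXYZ)
All input consumed; M is in state q0.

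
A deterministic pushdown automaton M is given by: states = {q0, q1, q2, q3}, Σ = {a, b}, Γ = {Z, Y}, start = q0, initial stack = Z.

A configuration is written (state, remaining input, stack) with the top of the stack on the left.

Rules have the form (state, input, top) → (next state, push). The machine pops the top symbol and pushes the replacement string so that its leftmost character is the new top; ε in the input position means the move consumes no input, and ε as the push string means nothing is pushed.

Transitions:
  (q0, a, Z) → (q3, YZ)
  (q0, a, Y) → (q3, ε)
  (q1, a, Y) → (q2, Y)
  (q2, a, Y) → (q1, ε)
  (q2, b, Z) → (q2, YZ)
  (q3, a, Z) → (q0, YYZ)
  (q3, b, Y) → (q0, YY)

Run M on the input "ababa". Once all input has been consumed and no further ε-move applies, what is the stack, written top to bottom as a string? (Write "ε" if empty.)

(q0, ababa, Z) ⊢ (q3, baba, YZ) ⊢ (q0, aba, YYZ) ⊢ (q3, ba, YZ) ⊢ (q0, a, YYZ) ⊢ (q3, ε, YZ)
All input consumed in state q3 with stack YZ.

YZ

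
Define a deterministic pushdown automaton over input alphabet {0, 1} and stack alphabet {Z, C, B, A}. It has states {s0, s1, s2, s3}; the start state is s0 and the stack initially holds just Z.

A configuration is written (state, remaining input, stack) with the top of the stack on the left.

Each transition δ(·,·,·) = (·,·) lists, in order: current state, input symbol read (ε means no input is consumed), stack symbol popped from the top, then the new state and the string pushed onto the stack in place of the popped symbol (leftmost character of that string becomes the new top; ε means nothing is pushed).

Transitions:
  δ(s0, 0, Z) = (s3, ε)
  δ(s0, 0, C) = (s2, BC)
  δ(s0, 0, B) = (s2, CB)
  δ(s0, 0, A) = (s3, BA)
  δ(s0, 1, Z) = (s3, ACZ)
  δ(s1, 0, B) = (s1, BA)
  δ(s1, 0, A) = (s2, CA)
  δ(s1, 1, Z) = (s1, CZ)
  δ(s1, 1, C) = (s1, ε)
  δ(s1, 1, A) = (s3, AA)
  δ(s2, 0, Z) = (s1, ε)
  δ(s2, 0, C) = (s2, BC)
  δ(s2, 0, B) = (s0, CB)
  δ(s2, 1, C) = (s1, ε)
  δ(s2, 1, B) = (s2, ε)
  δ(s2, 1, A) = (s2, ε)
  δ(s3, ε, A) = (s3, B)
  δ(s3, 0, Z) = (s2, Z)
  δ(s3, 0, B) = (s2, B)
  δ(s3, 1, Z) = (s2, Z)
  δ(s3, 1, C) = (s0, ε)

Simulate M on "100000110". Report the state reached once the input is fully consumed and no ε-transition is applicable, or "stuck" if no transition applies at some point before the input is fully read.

s1

(s0, 100000110, Z)
  read 1, top Z: go to s3, push ACZ → (s3, 00000110, ACZ)
  ε-move, top A: go to s3, push B → (s3, 00000110, BCZ)
  read 0, top B: go to s2, push B → (s2, 0000110, BCZ)
  read 0, top B: go to s0, push CB → (s0, 000110, CBCZ)
  read 0, top C: go to s2, push BC → (s2, 00110, BCBCZ)
  read 0, top B: go to s0, push CB → (s0, 0110, CBCBCZ)
  read 0, top C: go to s2, push BC → (s2, 110, BCBCBCZ)
  read 1, top B: go to s2, push ε → (s2, 10, CBCBCZ)
  read 1, top C: go to s1, push ε → (s1, 0, BCBCZ)
  read 0, top B: go to s1, push BA → (s1, ε, BACBCZ)
All input consumed; M is in state s1.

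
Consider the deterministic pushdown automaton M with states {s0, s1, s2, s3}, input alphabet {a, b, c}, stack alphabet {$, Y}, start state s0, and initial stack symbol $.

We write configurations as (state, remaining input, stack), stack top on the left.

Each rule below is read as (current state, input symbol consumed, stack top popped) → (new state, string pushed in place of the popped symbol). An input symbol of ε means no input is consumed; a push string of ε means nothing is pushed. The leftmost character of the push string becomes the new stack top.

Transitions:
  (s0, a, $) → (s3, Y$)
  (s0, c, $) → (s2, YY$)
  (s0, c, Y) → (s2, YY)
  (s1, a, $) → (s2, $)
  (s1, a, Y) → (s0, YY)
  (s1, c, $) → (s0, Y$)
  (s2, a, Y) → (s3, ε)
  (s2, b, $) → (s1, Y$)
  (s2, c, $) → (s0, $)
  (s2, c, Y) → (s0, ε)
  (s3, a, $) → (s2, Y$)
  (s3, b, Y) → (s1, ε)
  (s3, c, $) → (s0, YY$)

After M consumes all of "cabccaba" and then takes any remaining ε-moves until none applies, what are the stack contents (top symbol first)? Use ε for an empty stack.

$

(s0, cabccaba, $) ⊢ (s2, abccaba, YY$) ⊢ (s3, bccaba, Y$) ⊢ (s1, ccaba, $) ⊢ (s0, caba, Y$) ⊢ (s2, aba, YY$) ⊢ (s3, ba, Y$) ⊢ (s1, a, $) ⊢ (s2, ε, $)
All input consumed in state s2 with stack $.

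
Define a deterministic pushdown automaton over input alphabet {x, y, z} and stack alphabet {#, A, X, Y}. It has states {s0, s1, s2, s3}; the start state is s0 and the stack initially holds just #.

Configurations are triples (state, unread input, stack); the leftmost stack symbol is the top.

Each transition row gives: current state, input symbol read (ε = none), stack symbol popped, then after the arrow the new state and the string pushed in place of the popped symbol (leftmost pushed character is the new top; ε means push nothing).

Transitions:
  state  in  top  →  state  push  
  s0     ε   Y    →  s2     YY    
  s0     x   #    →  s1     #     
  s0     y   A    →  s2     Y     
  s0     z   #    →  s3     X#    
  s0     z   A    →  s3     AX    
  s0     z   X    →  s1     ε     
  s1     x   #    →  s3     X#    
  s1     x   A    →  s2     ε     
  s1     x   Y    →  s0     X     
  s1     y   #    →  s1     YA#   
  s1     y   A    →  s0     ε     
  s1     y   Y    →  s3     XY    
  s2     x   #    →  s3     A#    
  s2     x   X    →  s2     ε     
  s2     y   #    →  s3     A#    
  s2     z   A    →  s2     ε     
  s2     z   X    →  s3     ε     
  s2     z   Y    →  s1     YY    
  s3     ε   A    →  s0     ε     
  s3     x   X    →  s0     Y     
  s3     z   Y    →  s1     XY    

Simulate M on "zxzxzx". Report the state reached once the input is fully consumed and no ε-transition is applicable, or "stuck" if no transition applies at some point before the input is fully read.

(s0, zxzxzx, #)
  read z, top #: go to s3, push X# → (s3, xzxzx, X#)
  read x, top X: go to s0, push Y → (s0, zxzx, Y#)
  ε-move, top Y: go to s2, push YY → (s2, zxzx, YY#)
  read z, top Y: go to s1, push YY → (s1, xzx, YYY#)
  read x, top Y: go to s0, push X → (s0, zx, XYY#)
  read z, top X: go to s1, push ε → (s1, x, YY#)
  read x, top Y: go to s0, push X → (s0, ε, XY#)
All input consumed; M is in state s0.

s0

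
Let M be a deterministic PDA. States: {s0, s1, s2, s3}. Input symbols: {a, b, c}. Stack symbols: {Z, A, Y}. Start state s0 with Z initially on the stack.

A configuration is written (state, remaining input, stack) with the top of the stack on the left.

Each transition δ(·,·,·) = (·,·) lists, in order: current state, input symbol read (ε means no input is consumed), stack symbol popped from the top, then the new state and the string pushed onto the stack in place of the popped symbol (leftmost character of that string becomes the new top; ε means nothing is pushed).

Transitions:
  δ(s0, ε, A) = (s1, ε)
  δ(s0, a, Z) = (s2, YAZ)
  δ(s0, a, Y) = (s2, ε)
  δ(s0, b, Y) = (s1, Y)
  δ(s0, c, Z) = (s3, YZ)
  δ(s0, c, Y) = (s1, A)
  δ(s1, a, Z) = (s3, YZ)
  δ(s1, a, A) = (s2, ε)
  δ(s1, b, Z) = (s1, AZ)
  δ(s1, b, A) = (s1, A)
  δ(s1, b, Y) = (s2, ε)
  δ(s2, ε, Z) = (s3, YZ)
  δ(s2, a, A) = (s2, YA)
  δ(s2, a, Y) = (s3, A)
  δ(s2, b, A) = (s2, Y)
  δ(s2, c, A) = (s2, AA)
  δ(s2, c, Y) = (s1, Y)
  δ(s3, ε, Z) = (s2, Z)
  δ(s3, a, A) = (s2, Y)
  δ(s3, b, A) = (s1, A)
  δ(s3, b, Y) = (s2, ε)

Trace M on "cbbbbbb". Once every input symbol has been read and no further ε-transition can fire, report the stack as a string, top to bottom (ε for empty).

(s0, cbbbbbb, Z)
  read c, top Z: go to s3, push YZ → (s3, bbbbbb, YZ)
  read b, top Y: go to s2, push ε → (s2, bbbbb, Z)
  ε-move, top Z: go to s3, push YZ → (s3, bbbbb, YZ)
  read b, top Y: go to s2, push ε → (s2, bbbb, Z)
  ε-move, top Z: go to s3, push YZ → (s3, bbbb, YZ)
  read b, top Y: go to s2, push ε → (s2, bbb, Z)
  ε-move, top Z: go to s3, push YZ → (s3, bbb, YZ)
  read b, top Y: go to s2, push ε → (s2, bb, Z)
  ε-move, top Z: go to s3, push YZ → (s3, bb, YZ)
  read b, top Y: go to s2, push ε → (s2, b, Z)
  ε-move, top Z: go to s3, push YZ → (s3, b, YZ)
  read b, top Y: go to s2, push ε → (s2, ε, Z)
  ε-move, top Z: go to s3, push YZ → (s3, ε, YZ)
All input consumed in state s3 with stack YZ.

YZ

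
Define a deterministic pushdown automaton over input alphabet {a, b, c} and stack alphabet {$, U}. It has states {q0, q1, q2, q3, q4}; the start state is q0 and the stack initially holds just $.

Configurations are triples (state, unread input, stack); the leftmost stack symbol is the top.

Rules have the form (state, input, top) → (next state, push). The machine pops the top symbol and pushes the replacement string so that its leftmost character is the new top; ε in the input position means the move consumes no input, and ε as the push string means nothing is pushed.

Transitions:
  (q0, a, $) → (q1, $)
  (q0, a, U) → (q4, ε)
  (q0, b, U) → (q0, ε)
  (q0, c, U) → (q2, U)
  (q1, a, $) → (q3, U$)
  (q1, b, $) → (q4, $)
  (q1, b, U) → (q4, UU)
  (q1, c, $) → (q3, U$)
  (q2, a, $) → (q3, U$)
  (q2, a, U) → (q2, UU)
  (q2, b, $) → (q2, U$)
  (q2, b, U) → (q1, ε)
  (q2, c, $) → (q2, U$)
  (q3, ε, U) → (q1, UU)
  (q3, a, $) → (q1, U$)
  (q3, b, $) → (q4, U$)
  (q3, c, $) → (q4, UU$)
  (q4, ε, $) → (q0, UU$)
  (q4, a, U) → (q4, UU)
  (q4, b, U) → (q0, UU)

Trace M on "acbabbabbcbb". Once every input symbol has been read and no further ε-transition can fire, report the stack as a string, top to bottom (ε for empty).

(q0, acbabbabbcbb, $)
  read a, top $: go to q1, push $ → (q1, cbabbabbcbb, $)
  read c, top $: go to q3, push U$ → (q3, babbabbcbb, U$)
  ε-move, top U: go to q1, push UU → (q1, babbabbcbb, UU$)
  read b, top U: go to q4, push UU → (q4, abbabbcbb, UUU$)
  read a, top U: go to q4, push UU → (q4, bbabbcbb, UUUU$)
  read b, top U: go to q0, push UU → (q0, babbcbb, UUUUU$)
  read b, top U: go to q0, push ε → (q0, abbcbb, UUUU$)
  read a, top U: go to q4, push ε → (q4, bbcbb, UUU$)
  read b, top U: go to q0, push UU → (q0, bcbb, UUUU$)
  read b, top U: go to q0, push ε → (q0, cbb, UUU$)
  read c, top U: go to q2, push U → (q2, bb, UUU$)
  read b, top U: go to q1, push ε → (q1, b, UU$)
  read b, top U: go to q4, push UU → (q4, ε, UUU$)
All input consumed in state q4 with stack UUU$.

UUU$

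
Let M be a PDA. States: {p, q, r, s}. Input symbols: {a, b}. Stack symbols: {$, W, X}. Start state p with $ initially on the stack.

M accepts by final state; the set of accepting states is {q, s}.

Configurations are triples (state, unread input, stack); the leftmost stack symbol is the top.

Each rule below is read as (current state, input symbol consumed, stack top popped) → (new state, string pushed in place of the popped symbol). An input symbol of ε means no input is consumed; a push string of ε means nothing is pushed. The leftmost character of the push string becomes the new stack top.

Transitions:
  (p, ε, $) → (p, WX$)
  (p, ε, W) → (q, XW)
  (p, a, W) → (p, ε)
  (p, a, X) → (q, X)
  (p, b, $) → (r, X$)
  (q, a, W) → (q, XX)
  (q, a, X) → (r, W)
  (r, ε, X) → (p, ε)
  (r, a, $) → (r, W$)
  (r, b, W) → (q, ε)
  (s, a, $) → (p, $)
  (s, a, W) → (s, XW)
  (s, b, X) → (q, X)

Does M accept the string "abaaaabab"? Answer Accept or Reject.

No computation consumes all input and reaches a final state.

Reject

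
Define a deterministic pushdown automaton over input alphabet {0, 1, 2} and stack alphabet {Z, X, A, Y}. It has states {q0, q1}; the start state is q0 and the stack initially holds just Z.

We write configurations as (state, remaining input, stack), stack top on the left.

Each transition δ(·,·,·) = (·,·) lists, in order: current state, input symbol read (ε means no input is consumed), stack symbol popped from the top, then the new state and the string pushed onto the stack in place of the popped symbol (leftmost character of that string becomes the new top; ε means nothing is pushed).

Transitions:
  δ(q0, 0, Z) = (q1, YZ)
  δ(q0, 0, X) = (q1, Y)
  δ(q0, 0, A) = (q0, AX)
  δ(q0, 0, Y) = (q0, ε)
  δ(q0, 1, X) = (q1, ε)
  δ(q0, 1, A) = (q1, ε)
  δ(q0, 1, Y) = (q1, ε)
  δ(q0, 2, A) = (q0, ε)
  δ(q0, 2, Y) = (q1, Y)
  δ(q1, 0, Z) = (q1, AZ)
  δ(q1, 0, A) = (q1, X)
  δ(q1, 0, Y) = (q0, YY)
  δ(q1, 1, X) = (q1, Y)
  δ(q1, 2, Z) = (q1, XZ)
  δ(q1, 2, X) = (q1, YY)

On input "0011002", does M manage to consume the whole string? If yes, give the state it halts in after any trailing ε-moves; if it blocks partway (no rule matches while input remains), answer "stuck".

stuck

(q0, 0011002, Z)
  read 0, top Z: go to q1, push YZ → (q1, 011002, YZ)
  read 0, top Y: go to q0, push YY → (q0, 11002, YYZ)
  read 1, top Y: go to q1, push ε → (q1, 1002, YZ)
No transition for (q1, 1, top Y); M blocks with input 1002 remaining.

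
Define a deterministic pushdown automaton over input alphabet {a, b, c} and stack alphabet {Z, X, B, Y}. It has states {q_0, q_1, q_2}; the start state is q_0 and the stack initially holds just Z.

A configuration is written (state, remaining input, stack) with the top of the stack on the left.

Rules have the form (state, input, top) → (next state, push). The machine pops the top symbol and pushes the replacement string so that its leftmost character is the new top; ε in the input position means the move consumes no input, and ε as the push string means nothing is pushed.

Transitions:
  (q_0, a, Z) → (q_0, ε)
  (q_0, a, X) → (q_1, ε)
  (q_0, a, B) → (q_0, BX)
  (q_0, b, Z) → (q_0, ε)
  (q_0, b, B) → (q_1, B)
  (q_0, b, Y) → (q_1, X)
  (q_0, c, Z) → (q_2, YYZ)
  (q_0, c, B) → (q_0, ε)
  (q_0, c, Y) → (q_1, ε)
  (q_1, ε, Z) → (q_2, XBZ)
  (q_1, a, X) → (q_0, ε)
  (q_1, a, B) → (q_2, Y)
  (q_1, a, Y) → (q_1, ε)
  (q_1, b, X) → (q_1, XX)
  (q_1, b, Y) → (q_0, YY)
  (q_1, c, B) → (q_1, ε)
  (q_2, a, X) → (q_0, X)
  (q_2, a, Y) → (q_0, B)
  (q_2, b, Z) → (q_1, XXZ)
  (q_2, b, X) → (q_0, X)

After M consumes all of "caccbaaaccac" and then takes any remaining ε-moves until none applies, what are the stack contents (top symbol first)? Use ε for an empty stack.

YZ

(q_0, caccbaaaccac, Z)
  read c, top Z: go to q_2, push YYZ → (q_2, accbaaaccac, YYZ)
  read a, top Y: go to q_0, push B → (q_0, ccbaaaccac, BYZ)
  read c, top B: go to q_0, push ε → (q_0, cbaaaccac, YZ)
  read c, top Y: go to q_1, push ε → (q_1, baaaccac, Z)
  ε-move, top Z: go to q_2, push XBZ → (q_2, baaaccac, XBZ)
  read b, top X: go to q_0, push X → (q_0, aaaccac, XBZ)
  read a, top X: go to q_1, push ε → (q_1, aaccac, BZ)
  read a, top B: go to q_2, push Y → (q_2, accac, YZ)
  read a, top Y: go to q_0, push B → (q_0, ccac, BZ)
  read c, top B: go to q_0, push ε → (q_0, cac, Z)
  read c, top Z: go to q_2, push YYZ → (q_2, ac, YYZ)
  read a, top Y: go to q_0, push B → (q_0, c, BYZ)
  read c, top B: go to q_0, push ε → (q_0, ε, YZ)
All input consumed in state q_0 with stack YZ.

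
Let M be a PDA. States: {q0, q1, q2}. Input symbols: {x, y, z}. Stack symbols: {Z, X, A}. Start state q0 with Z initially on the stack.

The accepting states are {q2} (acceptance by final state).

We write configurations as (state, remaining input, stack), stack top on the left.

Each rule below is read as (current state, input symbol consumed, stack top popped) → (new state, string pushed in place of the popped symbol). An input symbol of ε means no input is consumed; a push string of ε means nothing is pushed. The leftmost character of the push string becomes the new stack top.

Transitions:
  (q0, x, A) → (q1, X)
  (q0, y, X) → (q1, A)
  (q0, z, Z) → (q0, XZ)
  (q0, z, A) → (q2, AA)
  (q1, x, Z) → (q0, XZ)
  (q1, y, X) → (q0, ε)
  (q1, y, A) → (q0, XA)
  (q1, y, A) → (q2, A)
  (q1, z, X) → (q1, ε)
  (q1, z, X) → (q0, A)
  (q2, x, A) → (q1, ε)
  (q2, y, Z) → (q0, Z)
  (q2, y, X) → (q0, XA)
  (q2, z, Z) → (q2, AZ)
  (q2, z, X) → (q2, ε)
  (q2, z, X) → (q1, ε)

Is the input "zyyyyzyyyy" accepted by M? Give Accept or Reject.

No computation consumes all input and reaches a final state.

Reject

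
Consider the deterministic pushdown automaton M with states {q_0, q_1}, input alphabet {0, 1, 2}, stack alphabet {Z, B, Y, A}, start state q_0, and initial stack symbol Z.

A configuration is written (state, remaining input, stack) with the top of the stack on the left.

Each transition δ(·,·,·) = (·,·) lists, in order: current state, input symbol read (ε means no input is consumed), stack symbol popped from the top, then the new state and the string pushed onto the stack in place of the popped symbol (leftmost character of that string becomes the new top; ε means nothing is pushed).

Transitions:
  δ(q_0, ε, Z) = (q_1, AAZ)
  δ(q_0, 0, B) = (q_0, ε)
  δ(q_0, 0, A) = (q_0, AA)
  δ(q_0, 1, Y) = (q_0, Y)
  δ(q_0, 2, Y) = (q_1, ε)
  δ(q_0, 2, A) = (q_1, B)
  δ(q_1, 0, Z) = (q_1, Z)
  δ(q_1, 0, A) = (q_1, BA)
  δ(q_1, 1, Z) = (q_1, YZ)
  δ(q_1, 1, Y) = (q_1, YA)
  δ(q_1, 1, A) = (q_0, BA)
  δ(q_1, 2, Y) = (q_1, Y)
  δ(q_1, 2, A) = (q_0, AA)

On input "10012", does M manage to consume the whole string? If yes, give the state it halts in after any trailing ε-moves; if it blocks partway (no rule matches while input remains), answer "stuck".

(q_0, 10012, Z)
  ε-move, top Z: go to q_1, push AAZ → (q_1, 10012, AAZ)
  read 1, top A: go to q_0, push BA → (q_0, 0012, BAAZ)
  read 0, top B: go to q_0, push ε → (q_0, 012, AAZ)
  read 0, top A: go to q_0, push AA → (q_0, 12, AAAZ)
No transition for (q_0, 1, top A); M blocks with input 12 remaining.

stuck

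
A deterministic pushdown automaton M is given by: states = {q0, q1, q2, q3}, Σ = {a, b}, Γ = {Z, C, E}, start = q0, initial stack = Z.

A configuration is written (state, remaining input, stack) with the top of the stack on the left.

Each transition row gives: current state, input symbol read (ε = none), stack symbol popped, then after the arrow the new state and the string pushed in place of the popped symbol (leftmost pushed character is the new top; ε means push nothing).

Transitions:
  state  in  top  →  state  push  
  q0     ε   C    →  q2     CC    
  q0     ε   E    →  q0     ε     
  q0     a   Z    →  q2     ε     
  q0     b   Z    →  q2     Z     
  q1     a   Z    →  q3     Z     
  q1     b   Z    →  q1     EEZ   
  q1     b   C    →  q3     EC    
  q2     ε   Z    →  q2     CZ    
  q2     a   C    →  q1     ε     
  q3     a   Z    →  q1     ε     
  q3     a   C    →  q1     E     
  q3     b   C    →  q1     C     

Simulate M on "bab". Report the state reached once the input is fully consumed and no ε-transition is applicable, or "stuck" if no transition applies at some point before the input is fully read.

q1

(q0, bab, Z) ⊢ (q2, ab, Z) ⊢ (q2, ab, CZ) ⊢ (q1, b, Z) ⊢ (q1, ε, EEZ)
All input consumed; M is in state q1.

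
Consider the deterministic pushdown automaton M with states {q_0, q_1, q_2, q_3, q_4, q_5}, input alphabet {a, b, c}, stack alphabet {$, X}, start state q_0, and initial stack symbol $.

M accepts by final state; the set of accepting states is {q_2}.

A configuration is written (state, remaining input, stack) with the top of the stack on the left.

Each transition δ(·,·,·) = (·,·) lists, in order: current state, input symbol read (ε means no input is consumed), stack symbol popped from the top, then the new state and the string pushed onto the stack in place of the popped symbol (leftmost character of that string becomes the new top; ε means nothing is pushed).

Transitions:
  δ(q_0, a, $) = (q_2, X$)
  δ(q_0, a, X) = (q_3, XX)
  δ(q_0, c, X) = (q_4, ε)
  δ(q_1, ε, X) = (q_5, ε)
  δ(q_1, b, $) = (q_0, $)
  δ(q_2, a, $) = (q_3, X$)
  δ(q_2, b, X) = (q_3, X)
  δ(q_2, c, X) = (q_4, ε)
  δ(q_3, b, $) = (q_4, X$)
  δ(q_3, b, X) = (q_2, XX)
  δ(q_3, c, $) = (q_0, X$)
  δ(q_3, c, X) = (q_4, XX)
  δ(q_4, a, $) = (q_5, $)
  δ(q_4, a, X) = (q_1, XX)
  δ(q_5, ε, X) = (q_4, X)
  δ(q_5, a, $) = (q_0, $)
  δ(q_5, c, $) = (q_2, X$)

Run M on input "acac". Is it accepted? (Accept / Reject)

(q_0, acac, $)
  read a, top $: go to q_2, push X$ → (q_2, cac, X$)
  read c, top X: go to q_4, push ε → (q_4, ac, $)
  read a, top $: go to q_5, push $ → (q_5, c, $)
  read c, top $: go to q_2, push X$ → (q_2, ε, X$)
All input consumed; state q_2 ∈ F.

Accept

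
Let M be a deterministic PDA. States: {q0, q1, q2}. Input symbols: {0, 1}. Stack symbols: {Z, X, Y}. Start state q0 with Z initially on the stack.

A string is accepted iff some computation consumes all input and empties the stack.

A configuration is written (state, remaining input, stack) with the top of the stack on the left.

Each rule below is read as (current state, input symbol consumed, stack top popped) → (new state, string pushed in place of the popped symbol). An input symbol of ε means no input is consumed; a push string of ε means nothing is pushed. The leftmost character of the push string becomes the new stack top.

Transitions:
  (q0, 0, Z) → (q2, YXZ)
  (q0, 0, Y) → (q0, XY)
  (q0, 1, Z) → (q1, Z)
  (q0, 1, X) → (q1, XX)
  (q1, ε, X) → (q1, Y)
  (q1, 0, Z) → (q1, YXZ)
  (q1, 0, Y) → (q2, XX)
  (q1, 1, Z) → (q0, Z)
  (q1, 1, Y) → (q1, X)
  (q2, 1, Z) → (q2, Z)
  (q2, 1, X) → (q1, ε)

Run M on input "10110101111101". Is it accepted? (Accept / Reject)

(q0, 10110101111101, Z)
  read 1, top Z: go to q1, push Z → (q1, 0110101111101, Z)
  read 0, top Z: go to q1, push YXZ → (q1, 110101111101, YXZ)
  read 1, top Y: go to q1, push X → (q1, 10101111101, XXZ)
  ε-move, top X: go to q1, push Y → (q1, 10101111101, YXZ)
  read 1, top Y: go to q1, push X → (q1, 0101111101, XXZ)
  ε-move, top X: go to q1, push Y → (q1, 0101111101, YXZ)
  read 0, top Y: go to q2, push XX → (q2, 101111101, XXXZ)
  read 1, top X: go to q1, push ε → (q1, 01111101, XXZ)
  ε-move, top X: go to q1, push Y → (q1, 01111101, YXZ)
  read 0, top Y: go to q2, push XX → (q2, 1111101, XXXZ)
  read 1, top X: go to q1, push ε → (q1, 111101, XXZ)
  ε-move, top X: go to q1, push Y → (q1, 111101, YXZ)
  read 1, top Y: go to q1, push X → (q1, 11101, XXZ)
  ε-move, top X: go to q1, push Y → (q1, 11101, YXZ)
  read 1, top Y: go to q1, push X → (q1, 1101, XXZ)
  ε-move, top X: go to q1, push Y → (q1, 1101, YXZ)
  read 1, top Y: go to q1, push X → (q1, 101, XXZ)
  ε-move, top X: go to q1, push Y → (q1, 101, YXZ)
  read 1, top Y: go to q1, push X → (q1, 01, XXZ)
  ε-move, top X: go to q1, push Y → (q1, 01, YXZ)
  read 0, top Y: go to q2, push XX → (q2, 1, XXXZ)
  read 1, top X: go to q1, push ε → (q1, ε, XXZ)
  ε-move, top X: go to q1, push Y → (q1, ε, YXZ)
All input consumed; stack is YXZ, not empty, and no further ε-move applies.

Reject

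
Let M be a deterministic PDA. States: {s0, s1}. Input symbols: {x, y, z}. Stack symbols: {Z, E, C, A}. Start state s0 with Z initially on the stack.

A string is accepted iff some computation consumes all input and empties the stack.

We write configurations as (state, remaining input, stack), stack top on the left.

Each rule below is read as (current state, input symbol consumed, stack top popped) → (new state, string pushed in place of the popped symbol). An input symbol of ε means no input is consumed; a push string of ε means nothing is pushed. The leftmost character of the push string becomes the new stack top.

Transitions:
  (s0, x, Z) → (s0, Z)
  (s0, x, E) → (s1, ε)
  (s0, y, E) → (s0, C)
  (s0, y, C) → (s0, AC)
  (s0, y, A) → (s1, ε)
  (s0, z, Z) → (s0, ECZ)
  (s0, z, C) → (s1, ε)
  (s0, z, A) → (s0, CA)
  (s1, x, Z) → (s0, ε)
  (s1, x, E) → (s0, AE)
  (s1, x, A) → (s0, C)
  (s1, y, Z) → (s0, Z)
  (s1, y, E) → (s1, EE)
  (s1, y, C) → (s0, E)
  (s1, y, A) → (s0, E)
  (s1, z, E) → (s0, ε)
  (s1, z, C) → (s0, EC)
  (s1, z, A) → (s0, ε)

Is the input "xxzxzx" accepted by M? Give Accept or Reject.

(s0, xxzxzx, Z)
  read x, top Z: go to s0, push Z → (s0, xzxzx, Z)
  read x, top Z: go to s0, push Z → (s0, zxzx, Z)
  read z, top Z: go to s0, push ECZ → (s0, xzx, ECZ)
  read x, top E: go to s1, push ε → (s1, zx, CZ)
  read z, top C: go to s0, push EC → (s0, x, ECZ)
  read x, top E: go to s1, push ε → (s1, ε, CZ)
All input consumed; stack is CZ, not empty, and no further ε-move applies.

Reject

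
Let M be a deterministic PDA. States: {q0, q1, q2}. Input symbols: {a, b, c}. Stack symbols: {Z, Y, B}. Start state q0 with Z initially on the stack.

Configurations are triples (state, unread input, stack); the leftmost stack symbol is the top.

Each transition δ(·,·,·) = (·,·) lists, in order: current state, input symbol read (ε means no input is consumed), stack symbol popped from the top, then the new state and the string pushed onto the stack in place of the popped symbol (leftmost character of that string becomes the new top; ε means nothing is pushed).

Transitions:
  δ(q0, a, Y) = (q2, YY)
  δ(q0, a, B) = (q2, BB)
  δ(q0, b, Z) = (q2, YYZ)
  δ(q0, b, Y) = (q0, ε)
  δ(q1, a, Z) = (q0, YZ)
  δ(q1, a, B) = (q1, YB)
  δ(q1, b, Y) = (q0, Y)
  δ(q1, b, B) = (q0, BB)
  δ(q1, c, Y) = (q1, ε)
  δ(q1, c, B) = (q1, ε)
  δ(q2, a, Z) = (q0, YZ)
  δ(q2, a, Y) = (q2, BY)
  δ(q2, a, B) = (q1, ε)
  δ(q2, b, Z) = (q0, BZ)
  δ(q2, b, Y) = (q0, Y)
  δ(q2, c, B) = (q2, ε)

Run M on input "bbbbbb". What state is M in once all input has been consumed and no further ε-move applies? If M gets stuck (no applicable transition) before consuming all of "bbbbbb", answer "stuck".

(q0, bbbbbb, Z) ⊢ (q2, bbbbb, YYZ) ⊢ (q0, bbbb, YYZ) ⊢ (q0, bbb, YZ) ⊢ (q0, bb, Z) ⊢ (q2, b, YYZ) ⊢ (q0, ε, YYZ)
All input consumed; M is in state q0.

q0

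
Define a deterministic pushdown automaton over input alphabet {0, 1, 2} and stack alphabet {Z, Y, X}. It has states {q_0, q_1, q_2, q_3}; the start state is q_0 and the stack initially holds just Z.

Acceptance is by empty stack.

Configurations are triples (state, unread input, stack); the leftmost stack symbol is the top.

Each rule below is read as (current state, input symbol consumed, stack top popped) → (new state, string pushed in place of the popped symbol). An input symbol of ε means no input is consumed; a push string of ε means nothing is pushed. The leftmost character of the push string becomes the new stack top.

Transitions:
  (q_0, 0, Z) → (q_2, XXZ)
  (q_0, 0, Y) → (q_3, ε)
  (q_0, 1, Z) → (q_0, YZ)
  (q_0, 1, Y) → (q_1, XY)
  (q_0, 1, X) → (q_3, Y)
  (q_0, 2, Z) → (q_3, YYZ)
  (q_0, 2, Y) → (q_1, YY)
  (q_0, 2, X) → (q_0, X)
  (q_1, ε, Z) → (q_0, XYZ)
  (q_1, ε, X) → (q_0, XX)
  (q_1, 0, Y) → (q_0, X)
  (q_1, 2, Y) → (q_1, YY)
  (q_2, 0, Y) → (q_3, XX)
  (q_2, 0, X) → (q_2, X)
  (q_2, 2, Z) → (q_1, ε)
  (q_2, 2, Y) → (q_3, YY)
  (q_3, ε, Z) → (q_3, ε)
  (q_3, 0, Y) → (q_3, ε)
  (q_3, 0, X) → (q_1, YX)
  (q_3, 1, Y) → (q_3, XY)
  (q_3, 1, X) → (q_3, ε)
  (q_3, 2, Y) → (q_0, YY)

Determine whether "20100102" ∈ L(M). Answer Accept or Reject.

(q_0, 20100102, Z) ⊢ (q_3, 0100102, YYZ) ⊢ (q_3, 100102, YZ) ⊢ (q_3, 00102, XYZ) ⊢ (q_1, 0102, YXYZ) ⊢ (q_0, 102, XXYZ) ⊢ (q_3, 02, YXYZ) ⊢ (q_3, 2, XYZ)
No transition applies at (q_3, 2, XYZ); input not fully consumed.

Reject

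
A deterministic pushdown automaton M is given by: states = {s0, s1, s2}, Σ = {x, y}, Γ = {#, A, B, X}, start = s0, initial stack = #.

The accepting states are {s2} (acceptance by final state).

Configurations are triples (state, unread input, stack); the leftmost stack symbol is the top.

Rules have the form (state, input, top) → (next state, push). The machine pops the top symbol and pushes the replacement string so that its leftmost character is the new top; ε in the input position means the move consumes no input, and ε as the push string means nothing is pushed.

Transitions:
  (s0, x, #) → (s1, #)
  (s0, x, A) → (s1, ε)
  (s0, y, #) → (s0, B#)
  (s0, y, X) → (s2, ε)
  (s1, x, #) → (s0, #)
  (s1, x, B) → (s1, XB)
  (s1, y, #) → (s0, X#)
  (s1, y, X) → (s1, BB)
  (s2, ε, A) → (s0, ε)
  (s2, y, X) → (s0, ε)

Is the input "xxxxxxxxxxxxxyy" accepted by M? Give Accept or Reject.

Accept

(s0, xxxxxxxxxxxxxyy, #) ⊢ (s1, xxxxxxxxxxxxyy, #) ⊢ (s0, xxxxxxxxxxxyy, #) ⊢ (s1, xxxxxxxxxxyy, #) ⊢ (s0, xxxxxxxxxyy, #) ⊢ (s1, xxxxxxxxyy, #) ⊢ (s0, xxxxxxxyy, #) ⊢ (s1, xxxxxxyy, #) ⊢ (s0, xxxxxyy, #) ⊢ (s1, xxxxyy, #) ⊢ (s0, xxxyy, #) ⊢ (s1, xxyy, #) ⊢ (s0, xyy, #) ⊢ (s1, yy, #) ⊢ (s0, y, X#) ⊢ (s2, ε, #)
All input consumed; state s2 ∈ F.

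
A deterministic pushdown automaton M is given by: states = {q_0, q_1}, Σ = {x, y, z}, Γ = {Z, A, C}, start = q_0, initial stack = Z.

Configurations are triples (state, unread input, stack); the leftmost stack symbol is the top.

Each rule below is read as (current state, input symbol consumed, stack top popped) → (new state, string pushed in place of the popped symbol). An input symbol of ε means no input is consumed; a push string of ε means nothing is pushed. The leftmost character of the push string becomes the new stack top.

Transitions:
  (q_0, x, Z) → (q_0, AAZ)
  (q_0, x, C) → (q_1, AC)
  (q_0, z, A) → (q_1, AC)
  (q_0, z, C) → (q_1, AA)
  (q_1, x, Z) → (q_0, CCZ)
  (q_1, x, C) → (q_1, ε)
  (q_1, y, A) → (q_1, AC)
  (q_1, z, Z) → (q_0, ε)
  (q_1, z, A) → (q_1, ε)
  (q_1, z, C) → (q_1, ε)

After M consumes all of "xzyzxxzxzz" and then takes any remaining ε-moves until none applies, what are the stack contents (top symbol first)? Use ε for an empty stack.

ACZ

(q_0, xzyzxxzxzz, Z) ⊢ (q_0, zyzxxzxzz, AAZ) ⊢ (q_1, yzxxzxzz, ACAZ) ⊢ (q_1, zxxzxzz, ACCAZ) ⊢ (q_1, xxzxzz, CCAZ) ⊢ (q_1, xzxzz, CAZ) ⊢ (q_1, zxzz, AZ) ⊢ (q_1, xzz, Z) ⊢ (q_0, zz, CCZ) ⊢ (q_1, z, AACZ) ⊢ (q_1, ε, ACZ)
All input consumed in state q_1 with stack ACZ.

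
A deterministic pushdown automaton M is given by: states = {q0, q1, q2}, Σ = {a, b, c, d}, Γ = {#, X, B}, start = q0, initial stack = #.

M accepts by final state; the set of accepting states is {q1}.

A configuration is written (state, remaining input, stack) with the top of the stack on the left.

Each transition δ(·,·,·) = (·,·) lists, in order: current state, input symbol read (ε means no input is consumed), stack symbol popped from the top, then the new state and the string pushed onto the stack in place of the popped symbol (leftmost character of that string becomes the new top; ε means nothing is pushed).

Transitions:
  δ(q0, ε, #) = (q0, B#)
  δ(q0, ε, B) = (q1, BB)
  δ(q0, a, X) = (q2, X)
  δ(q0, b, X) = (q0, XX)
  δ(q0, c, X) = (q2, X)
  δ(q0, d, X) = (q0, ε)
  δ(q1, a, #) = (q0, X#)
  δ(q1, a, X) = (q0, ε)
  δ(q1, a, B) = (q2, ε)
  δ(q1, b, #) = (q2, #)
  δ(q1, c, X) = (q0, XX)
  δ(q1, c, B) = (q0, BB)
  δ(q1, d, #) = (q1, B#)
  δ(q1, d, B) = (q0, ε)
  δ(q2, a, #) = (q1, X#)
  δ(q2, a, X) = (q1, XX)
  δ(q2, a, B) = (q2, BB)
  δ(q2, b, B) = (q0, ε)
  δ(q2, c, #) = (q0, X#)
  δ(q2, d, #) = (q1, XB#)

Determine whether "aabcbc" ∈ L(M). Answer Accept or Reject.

Reject

(q0, aabcbc, #) ⊢ (q0, aabcbc, B#) ⊢ (q1, aabcbc, BB#) ⊢ (q2, abcbc, B#) ⊢ (q2, bcbc, BB#) ⊢ (q0, cbc, B#) ⊢ (q1, cbc, BB#) ⊢ (q0, bc, BBB#) ⊢ (q1, bc, BBBB#)
No transition applies at (q1, bc, BBBB#); input not fully consumed.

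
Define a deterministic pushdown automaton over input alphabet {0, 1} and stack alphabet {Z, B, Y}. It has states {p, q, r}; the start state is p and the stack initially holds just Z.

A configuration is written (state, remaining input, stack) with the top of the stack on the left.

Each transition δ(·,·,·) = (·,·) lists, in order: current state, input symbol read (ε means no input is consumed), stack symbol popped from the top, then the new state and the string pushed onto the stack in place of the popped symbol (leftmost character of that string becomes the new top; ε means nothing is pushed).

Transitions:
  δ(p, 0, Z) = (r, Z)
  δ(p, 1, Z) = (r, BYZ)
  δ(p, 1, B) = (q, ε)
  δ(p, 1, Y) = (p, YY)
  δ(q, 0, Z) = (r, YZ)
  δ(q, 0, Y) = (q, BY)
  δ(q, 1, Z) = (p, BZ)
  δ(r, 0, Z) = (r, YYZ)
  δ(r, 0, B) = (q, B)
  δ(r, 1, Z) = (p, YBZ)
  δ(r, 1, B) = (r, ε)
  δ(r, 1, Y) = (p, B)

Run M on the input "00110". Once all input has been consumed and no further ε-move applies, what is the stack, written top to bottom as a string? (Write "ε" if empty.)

(p, 00110, Z) ⊢ (r, 0110, Z) ⊢ (r, 110, YYZ) ⊢ (p, 10, BYZ) ⊢ (q, 0, YZ) ⊢ (q, ε, BYZ)
All input consumed in state q with stack BYZ.

BYZ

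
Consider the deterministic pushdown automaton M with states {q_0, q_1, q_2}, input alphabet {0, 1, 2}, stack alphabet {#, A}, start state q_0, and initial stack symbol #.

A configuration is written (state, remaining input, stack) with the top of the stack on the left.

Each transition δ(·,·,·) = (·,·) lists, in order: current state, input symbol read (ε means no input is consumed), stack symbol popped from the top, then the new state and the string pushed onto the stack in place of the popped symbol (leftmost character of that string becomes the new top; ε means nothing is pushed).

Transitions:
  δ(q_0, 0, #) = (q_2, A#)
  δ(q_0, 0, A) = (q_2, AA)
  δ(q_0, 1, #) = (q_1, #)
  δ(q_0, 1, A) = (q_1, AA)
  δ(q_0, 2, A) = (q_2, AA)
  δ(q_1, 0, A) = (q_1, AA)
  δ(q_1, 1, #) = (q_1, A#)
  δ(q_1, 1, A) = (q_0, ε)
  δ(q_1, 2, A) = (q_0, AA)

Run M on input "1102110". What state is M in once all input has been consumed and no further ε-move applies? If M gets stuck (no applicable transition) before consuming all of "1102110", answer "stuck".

(q_0, 1102110, #)
  read 1, top #: go to q_1, push # → (q_1, 102110, #)
  read 1, top #: go to q_1, push A# → (q_1, 02110, A#)
  read 0, top A: go to q_1, push AA → (q_1, 2110, AA#)
  read 2, top A: go to q_0, push AA → (q_0, 110, AAA#)
  read 1, top A: go to q_1, push AA → (q_1, 10, AAAA#)
  read 1, top A: go to q_0, push ε → (q_0, 0, AAA#)
  read 0, top A: go to q_2, push AA → (q_2, ε, AAAA#)
All input consumed; M is in state q_2.

q_2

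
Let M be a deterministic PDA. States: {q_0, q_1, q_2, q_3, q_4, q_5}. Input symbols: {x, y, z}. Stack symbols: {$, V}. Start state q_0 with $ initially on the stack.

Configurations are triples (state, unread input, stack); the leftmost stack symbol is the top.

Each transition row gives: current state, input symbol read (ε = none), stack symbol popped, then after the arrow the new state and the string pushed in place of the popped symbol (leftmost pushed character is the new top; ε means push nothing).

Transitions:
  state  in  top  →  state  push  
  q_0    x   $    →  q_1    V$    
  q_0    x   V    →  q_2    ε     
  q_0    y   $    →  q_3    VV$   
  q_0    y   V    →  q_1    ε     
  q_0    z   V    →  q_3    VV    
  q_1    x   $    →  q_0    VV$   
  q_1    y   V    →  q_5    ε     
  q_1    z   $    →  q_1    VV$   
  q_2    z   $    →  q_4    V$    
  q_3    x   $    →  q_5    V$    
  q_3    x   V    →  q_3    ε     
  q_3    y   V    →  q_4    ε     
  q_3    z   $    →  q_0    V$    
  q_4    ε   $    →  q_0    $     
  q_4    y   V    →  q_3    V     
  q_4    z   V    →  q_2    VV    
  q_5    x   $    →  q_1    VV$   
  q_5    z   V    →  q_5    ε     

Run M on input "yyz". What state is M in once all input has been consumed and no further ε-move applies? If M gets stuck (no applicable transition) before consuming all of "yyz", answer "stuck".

(q_0, yyz, $)
  read y, top $: go to q_3, push VV$ → (q_3, yz, VV$)
  read y, top V: go to q_4, push ε → (q_4, z, V$)
  read z, top V: go to q_2, push VV → (q_2, ε, VV$)
All input consumed; M is in state q_2.

q_2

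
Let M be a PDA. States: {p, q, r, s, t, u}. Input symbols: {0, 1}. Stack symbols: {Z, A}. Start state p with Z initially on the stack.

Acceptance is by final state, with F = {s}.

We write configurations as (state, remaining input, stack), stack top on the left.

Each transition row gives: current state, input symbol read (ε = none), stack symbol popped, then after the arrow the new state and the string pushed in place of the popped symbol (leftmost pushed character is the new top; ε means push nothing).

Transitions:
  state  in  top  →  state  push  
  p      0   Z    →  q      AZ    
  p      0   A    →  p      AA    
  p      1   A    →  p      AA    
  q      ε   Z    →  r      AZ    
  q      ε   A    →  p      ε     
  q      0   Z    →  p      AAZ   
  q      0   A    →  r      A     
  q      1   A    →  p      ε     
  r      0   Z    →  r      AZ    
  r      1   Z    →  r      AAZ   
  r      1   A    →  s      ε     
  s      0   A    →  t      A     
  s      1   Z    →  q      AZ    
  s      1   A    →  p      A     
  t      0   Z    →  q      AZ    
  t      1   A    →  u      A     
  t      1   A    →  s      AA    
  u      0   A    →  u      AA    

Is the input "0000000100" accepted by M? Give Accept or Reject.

Reject

No computation consumes all input and reaches a final state.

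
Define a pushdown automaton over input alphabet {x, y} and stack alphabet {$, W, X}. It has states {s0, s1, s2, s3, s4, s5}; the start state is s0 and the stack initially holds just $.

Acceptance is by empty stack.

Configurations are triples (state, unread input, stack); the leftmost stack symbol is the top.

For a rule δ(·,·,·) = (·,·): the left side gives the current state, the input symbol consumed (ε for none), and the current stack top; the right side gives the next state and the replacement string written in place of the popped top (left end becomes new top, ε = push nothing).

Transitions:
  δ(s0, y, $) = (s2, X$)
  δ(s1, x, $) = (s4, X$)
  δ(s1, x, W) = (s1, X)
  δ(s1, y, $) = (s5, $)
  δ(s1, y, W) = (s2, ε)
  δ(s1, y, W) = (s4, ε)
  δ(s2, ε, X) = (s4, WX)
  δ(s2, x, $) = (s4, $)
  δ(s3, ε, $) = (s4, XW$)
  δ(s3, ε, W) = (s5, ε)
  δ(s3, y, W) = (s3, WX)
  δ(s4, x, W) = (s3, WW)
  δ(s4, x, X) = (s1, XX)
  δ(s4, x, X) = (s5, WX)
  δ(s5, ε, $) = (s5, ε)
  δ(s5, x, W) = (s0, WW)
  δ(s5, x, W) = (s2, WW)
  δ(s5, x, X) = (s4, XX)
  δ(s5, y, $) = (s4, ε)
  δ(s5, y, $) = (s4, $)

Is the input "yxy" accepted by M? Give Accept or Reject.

No computation consumes all input and empties the stack.

Reject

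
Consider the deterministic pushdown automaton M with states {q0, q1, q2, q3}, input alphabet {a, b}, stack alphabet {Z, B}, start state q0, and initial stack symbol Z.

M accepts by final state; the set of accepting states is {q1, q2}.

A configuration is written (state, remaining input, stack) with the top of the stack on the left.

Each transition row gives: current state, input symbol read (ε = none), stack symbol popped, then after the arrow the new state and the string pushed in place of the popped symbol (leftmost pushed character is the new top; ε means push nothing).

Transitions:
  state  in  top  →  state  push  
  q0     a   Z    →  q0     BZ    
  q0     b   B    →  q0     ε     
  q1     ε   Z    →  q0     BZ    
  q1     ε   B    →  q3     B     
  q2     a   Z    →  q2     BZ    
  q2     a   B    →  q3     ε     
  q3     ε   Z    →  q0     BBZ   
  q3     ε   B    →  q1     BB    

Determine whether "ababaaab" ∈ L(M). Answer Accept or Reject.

Reject

(q0, ababaaab, Z)
  read a, top Z: go to q0, push BZ → (q0, babaaab, BZ)
  read b, top B: go to q0, push ε → (q0, abaaab, Z)
  read a, top Z: go to q0, push BZ → (q0, baaab, BZ)
  read b, top B: go to q0, push ε → (q0, aaab, Z)
  read a, top Z: go to q0, push BZ → (q0, aab, BZ)
No transition applies at (q0, aab, BZ); input not fully consumed.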